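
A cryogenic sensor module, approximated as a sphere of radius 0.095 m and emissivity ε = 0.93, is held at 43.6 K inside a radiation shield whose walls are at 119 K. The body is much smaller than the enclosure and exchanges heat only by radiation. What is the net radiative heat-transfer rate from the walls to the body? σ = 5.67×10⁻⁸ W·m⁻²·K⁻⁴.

P_net ≈ 1.18 W

For a small grey body in a large enclosure: P_net = εσA(T_body⁴ − T_wall⁴).
A = 4πr² = 0.1134 m²; T_body⁴ − T_wall⁴ = 3.614×10⁶ − 2.005×10⁸ = -1.969×10⁸ K⁴.
|P_net| = 0.93·5.67×10⁻⁸·0.1134·1.969×10⁸.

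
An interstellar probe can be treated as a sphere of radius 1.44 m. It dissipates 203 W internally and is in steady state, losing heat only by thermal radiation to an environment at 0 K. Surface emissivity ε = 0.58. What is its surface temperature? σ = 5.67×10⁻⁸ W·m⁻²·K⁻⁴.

Steady state: internal power = radiated power, P = εσA T⁴.
Radiating area A = 4πr² = 26.06 m².
T⁴ = P/(εσA) = 203/(0.58·5.67×10⁻⁸·26.06) = 2.369×10⁸ K⁴.
T = (2.369×10⁸)^(1/4).

T ≈ 124 K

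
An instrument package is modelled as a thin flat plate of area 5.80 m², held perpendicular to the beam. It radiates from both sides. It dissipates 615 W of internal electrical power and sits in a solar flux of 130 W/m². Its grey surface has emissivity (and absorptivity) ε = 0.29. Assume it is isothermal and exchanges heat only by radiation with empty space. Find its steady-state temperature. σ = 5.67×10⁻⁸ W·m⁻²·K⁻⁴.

At steady state, absorbed solar power + internal power = radiated power.
Absorbed: α·S·A_cross = 0.29·130·5.800 = 218.7 W (cross-section A).
Total input = 218.7 + 615 = 833.7 W.
Radiated: εσ·A_surf·T⁴ with A_surf = 2A = 11.60 m².
T⁴ = 833.7/(0.29·5.67×10⁻⁸·11.60) = 4.371×10⁹ K⁴.

T ≈ 257 K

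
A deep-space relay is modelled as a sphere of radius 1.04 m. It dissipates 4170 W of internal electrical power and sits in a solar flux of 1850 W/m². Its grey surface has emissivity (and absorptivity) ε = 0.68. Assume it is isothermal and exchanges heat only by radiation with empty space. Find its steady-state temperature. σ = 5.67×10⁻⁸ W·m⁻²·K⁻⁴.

T ≈ 356 K

At steady state, absorbed solar power + internal power = radiated power.
Absorbed: α·S·A_cross = 0.68·1850·3.398 = 4275 W (cross-section πr²).
Total input = 4275 + 4170 = 8445 W.
Radiated: εσ·A_surf·T⁴ with A_surf = 4πr² = 13.59 m².
T⁴ = 8445/(0.68·5.67×10⁻⁸·13.59) = 1.611×10¹⁰ K⁴.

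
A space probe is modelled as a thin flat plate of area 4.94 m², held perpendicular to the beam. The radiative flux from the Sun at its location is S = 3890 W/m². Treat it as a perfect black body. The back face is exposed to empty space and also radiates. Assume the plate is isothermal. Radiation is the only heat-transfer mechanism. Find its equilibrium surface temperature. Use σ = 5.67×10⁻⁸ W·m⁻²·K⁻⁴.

T ≈ 430 K

At equilibrium, absorbed power = emitted power.
Absorbing cross-section = A = 4.940 m²; emitting surface = 2A = 9.880 m² (ratio 2).
S·A_cross = εσ·A_surf·T⁴  ⇒  T⁴ = S/(2σ).
T⁴ = 1.00·3890/(2·5.67×10⁻⁸) = 3.430×10¹⁰ K⁴.
T = (3.430×10¹⁰)^(1/4).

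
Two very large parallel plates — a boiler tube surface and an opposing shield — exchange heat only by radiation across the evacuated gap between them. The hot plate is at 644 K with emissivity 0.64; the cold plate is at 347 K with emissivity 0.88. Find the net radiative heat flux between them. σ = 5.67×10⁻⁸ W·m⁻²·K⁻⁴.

For two infinite grey parallel plates, q = σ(T₁⁴ − T₂⁴)/(1/ε₁ + 1/ε₂ − 1).
T₁⁴ − T₂⁴ = 1.720×10¹¹ − 1.450×10¹⁰ = 1.575×10¹¹ K⁴.
1/ε₁ + 1/ε₂ − 1 = 1.562 + 1.136 − 1 = 1.699.
q = 5.67×10⁻⁸ × 1.575×10¹¹ / 1.699.

q ≈ 5260 W/m²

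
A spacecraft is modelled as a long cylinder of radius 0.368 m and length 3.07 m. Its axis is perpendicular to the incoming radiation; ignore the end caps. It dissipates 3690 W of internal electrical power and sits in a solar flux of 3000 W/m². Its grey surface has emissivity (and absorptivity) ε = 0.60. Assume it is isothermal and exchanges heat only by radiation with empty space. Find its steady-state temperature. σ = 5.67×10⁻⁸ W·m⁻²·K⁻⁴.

At steady state, absorbed solar power + internal power = radiated power.
Absorbed: α·S·A_cross = 0.60·3000·2.260 = 4067 W (cross-section 2rL).
Total input = 4067 + 3690 = 7757 W.
Radiated: εσ·A_surf·T⁴ with A_surf = 2πrL = 7.098 m².
T⁴ = 7757/(0.60·5.67×10⁻⁸·7.098) = 3.212×10¹⁰ K⁴.

T ≈ 423 K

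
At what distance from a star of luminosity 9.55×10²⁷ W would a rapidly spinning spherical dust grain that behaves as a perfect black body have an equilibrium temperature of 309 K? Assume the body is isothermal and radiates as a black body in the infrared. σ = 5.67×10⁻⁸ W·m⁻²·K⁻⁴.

d ≈ 6.06×10¹¹ m

For an isothermal black-emitting sphere, (1−a)S·πr² = σ·4πr²·T⁴ ⇒ S = 4σT⁴/(1−a).
S = 4·5.67×10⁻⁸·(309)⁴/1.00 = 2068 W/m².
Flux falls as S = L/(4πd²), so d = √(L/(4πS)) = √(9.55×10²⁷/(4π·2068)).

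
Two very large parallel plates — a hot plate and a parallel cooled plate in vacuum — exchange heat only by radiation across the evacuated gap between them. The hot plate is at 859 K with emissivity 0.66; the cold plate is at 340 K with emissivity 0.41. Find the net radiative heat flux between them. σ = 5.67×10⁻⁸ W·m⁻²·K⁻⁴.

For two infinite grey parallel plates, q = σ(T₁⁴ − T₂⁴)/(1/ε₁ + 1/ε₂ − 1).
T₁⁴ − T₂⁴ = 5.445×10¹¹ − 1.336×10¹⁰ = 5.311×10¹¹ K⁴.
1/ε₁ + 1/ε₂ − 1 = 1.515 + 2.439 − 1 = 2.954.
q = 5.67×10⁻⁸ × 5.311×10¹¹ / 2.954.

q ≈ 10200 W/m²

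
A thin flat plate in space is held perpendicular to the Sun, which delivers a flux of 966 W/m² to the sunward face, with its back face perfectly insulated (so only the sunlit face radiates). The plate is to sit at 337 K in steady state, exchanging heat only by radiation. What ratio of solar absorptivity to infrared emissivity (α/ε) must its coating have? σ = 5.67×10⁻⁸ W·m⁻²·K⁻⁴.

α/ε ≈ 0.757

Balance: αS·A = εσ·1A·T⁴ ⇒ α/ε = σT⁴/S.
α/ε = 5.67×10⁻⁸·(337)⁴/966 = 5.67×10⁻⁸·1.290×10¹⁰/966.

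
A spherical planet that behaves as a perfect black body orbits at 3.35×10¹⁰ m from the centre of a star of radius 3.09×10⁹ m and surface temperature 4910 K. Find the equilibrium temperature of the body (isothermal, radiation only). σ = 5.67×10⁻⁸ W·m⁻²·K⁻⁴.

The star's surface emits σT_*⁴; at distance d the flux is S = σT_*⁴(R_*/d)².
S = 5.67×10⁻⁸·(4910)⁴·(3.09×10⁹/3.35×10¹⁰)² = 2.804×10⁵ W/m².
For an isothermal sphere T⁴ = (1−a)S/(4σ) = 1.236×10¹² K⁴.

T ≈ 1050 K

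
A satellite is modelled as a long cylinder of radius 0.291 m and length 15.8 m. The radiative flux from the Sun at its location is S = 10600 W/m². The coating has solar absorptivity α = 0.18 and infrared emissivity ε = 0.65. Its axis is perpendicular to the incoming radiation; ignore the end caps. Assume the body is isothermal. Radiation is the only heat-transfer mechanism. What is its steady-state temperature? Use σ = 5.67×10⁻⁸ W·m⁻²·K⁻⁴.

T ≈ 358 K

At equilibrium, absorbed power = emitted power.
Absorbing cross-section = 2rL = 9.196 m²; emitting surface = 2πrL = 28.89 m² (ratio π).
αS·A_cross = εσ·A_surf·T⁴  ⇒  T⁴ = αS/(ε·πσ).
T⁴ = 0.180·10600/(0.65·π·5.67×10⁻⁸) = 1.648×10¹⁰ K⁴.
T = (1.648×10¹⁰)^(1/4).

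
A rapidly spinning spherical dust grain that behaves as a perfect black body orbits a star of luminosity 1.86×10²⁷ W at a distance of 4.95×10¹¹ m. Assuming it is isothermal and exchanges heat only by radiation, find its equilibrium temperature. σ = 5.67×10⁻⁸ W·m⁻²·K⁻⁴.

First find the stellar flux at distance d: S = L/(4πd²) = 1.86×10²⁷/(4π·(4.95×10¹¹)²) = 604.1 W/m².
For an isothermal sphere, absorbed (1−a)S·πr² = emitted σ·4πr²·T⁴, so T⁴ = (1−a)S/(4σ).
T⁴ = 1.00·604.1/(4·5.67×10⁻⁸) = 2.663×10⁹ K⁴.

T ≈ 227 K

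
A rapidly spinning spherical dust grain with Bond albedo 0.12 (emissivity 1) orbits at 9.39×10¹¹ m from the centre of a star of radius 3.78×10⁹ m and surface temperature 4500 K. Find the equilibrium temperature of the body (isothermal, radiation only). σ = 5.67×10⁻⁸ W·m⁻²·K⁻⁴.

The star's surface emits σT_*⁴; at distance d the flux is S = σT_*⁴(R_*/d)².
S = 5.67×10⁻⁸·(4500)⁴·(3.78×10⁹/9.39×10¹¹)² = 376.8 W/m².
For an isothermal sphere T⁴ = (1−a)S/(4σ) = 1.462×10⁹ K⁴.

T ≈ 196 K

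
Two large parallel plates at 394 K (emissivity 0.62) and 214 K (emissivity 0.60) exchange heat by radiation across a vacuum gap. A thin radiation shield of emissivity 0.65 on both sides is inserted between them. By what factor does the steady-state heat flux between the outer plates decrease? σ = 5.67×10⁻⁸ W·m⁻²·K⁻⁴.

factor ≈ 1.91

Without shield: q₀ = σΔ(T⁴)/(1/ε₁+1/ε₂−1) with denominator 2.280.
With shield the two gaps are in series; the resistances add: (1/ε₁+1/ε_s−1)+(1/ε_s+1/ε₂−1) = 2.151+2.205 = 4.356.
Heat-flux ratio q₀/q = 4.356/2.280.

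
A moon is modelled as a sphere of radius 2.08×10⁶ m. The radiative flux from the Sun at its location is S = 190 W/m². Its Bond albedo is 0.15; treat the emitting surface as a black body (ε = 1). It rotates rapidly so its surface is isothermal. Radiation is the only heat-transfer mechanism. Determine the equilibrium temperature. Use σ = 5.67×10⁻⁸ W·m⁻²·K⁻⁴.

T ≈ 163 K

At equilibrium, absorbed power = emitted power.
Absorbing cross-section = πr² = 1.359×10¹³ m²; emitting surface = 4πr² = 5.437×10¹³ m² (ratio 4).
(1−a)S·A_cross = εσ·A_surf·T⁴  ⇒  T⁴ = (1−a)S/(4σ).
T⁴ = 0.850·190/(4·5.67×10⁻⁸) = 7.121×10⁸ K⁴.
T = (7.121×10⁸)^(1/4).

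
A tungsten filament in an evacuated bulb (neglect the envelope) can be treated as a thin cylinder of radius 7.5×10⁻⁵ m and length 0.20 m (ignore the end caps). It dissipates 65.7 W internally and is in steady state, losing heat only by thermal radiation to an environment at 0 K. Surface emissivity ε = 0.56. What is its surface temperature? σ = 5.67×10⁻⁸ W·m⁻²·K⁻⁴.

Steady state: internal power = radiated power, P = εσA T⁴.
Radiating area A = 2πrL = 9.425×10⁻⁵ m².
T⁴ = P/(εσA) = 65.7/(0.56·5.67×10⁻⁸·9.425×10⁻⁵) = 2.195×10¹³ K⁴.
T = (2.195×10¹³)^(1/4).

T ≈ 2160 K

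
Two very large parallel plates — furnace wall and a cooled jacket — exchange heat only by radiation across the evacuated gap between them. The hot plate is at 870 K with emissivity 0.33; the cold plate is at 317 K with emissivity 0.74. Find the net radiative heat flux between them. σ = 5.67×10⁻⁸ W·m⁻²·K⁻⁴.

For two infinite grey parallel plates, q = σ(T₁⁴ − T₂⁴)/(1/ε₁ + 1/ε₂ − 1).
T₁⁴ − T₂⁴ = 5.729×10¹¹ − 1.010×10¹⁰ = 5.628×10¹¹ K⁴.
1/ε₁ + 1/ε₂ − 1 = 3.030 + 1.351 − 1 = 3.382.
q = 5.67×10⁻⁸ × 5.628×10¹¹ / 3.382.

q ≈ 9440 W/m²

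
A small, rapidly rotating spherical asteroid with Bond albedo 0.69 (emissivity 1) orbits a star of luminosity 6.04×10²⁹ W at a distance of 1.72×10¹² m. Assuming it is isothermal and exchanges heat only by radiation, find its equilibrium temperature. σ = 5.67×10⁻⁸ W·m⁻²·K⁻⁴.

T ≈ 386 K

First find the stellar flux at distance d: S = L/(4πd²) = 6.04×10²⁹/(4π·(1.72×10¹²)²) = 16250 W/m².
For an isothermal sphere, absorbed (1−a)S·πr² = emitted σ·4πr²·T⁴, so T⁴ = (1−a)S/(4σ).
T⁴ = 0.310·16250/(4·5.67×10⁻⁸) = 2.221×10¹⁰ K⁴.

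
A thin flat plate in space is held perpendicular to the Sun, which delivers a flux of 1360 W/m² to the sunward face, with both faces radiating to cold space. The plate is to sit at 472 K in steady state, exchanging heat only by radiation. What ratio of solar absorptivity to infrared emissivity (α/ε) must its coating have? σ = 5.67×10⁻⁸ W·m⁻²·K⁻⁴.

Balance: αS·A = εσ·2A·T⁴ ⇒ α/ε = 2σT⁴/S.
α/ε = 2·5.67×10⁻⁸·(472)⁴/1360 = 2·5.67×10⁻⁸·4.963×10¹⁰/1360.

α/ε ≈ 4.14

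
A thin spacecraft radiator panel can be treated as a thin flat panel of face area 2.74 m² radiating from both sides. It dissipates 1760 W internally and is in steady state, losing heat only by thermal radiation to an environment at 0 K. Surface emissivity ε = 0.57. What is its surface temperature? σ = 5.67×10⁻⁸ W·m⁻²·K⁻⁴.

T ≈ 316 K

Steady state: internal power = radiated power, P = εσA T⁴.
Radiating area A = 2·2.74 = 5.480 m².
T⁴ = P/(εσA) = 1760/(0.57·5.67×10⁻⁸·5.480) = 9.937×10⁹ K⁴.
T = (9.937×10⁹)^(1/4).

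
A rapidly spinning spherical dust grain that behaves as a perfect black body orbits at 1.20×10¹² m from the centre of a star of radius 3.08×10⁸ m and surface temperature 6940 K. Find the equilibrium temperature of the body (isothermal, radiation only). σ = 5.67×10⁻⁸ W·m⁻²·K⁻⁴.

T ≈ 78.6 K

The star's surface emits σT_*⁴; at distance d the flux is S = σT_*⁴(R_*/d)².
S = 5.67×10⁻⁸·(6940)⁴·(3.08×10⁸/1.20×10¹²)² = 8.665 W/m².
For an isothermal sphere T⁴ = (1−a)S/(4σ) = 3.820×10⁷ K⁴.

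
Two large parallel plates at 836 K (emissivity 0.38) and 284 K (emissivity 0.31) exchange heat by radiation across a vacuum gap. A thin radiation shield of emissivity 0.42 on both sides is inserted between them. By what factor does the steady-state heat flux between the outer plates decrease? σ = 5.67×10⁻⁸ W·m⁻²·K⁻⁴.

factor ≈ 1.77

Without shield: q₀ = σΔ(T⁴)/(1/ε₁+1/ε₂−1) with denominator 4.857.
With shield the two gaps are in series; the resistances add: (1/ε₁+1/ε_s−1)+(1/ε_s+1/ε₂−1) = 4.013+4.607 = 8.619.
Heat-flux ratio q₀/q = 8.619/4.857.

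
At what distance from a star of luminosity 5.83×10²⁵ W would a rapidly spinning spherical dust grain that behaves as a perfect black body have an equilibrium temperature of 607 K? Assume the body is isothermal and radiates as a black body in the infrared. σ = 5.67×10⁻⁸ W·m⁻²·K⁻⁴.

For an isothermal black-emitting sphere, (1−a)S·πr² = σ·4πr²·T⁴ ⇒ S = 4σT⁴/(1−a).
S = 4·5.67×10⁻⁸·(607)⁴/1.00 = 30790 W/m².
Flux falls as S = L/(4πd²), so d = √(L/(4πS)) = √(5.83×10²⁵/(4π·30790)).

d ≈ 1.23×10¹⁰ m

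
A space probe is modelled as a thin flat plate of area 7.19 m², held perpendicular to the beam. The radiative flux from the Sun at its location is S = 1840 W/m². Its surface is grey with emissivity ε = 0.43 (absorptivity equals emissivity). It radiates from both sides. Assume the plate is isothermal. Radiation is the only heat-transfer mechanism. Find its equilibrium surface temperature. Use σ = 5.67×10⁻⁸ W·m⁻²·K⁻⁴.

At equilibrium, absorbed power = emitted power.
Absorbing cross-section = A = 7.190 m²; emitting surface = 2A = 14.38 m² (ratio 2).
εS·A_cross = εσ·A_surf·T⁴  ⇒  T⁴ = S/(2σ)   (ε cancels).
T⁴ = 1840/(2·5.67×10⁻⁸) = 1.623×10¹⁰ K⁴.
T = (1.623×10¹⁰)^(1/4).

T ≈ 357 K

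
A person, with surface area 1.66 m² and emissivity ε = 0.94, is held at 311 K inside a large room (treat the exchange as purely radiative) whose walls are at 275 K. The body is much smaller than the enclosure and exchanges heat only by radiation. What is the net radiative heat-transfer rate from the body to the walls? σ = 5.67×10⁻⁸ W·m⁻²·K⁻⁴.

For a small grey body in a large enclosure: P_net = εσA(T_body⁴ − T_wall⁴).
A = 1.66 m²; T_body⁴ − T_wall⁴ = 9.355×10⁹ − 5.719×10⁹ = 3.636×10⁹ K⁴.
|P_net| = 0.94·5.67×10⁻⁸·1.660·3.636×10⁹.

P_net ≈ 322 W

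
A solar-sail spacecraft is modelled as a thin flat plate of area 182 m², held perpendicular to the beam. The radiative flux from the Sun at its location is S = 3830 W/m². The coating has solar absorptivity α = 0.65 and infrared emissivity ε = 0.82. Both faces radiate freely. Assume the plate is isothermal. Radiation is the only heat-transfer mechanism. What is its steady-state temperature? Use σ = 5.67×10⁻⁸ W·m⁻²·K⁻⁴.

T ≈ 405 K

At equilibrium, absorbed power = emitted power.
Absorbing cross-section = A = 182.0 m²; emitting surface = 2A = 364.0 m² (ratio 2).
αS·A_cross = εσ·A_surf·T⁴  ⇒  T⁴ = αS/(ε·2σ).
T⁴ = 0.650·3830/(0.82·2·5.67×10⁻⁸) = 2.677×10¹⁰ K⁴.
T = (2.677×10¹⁰)^(1/4).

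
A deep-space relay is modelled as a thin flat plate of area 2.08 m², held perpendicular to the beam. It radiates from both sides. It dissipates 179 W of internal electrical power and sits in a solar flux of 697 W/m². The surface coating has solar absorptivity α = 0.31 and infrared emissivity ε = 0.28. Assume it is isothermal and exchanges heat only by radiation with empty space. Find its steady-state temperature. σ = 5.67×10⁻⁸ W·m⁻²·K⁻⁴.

At steady state, absorbed solar power + internal power = radiated power.
Absorbed: α·S·A_cross = 0.31·697·2.080 = 449.4 W (cross-section A).
Total input = 449.4 + 179 = 628.4 W.
Radiated: εσ·A_surf·T⁴ with A_surf = 2A = 4.160 m².
T⁴ = 628.4/(0.28·5.67×10⁻⁸·4.160) = 9.515×10⁹ K⁴.

T ≈ 312 K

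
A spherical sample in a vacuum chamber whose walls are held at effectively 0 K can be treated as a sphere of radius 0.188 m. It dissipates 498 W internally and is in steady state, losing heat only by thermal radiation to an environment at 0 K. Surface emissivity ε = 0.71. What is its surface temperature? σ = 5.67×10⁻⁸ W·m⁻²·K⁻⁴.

T ≈ 409 K

Steady state: internal power = radiated power, P = εσA T⁴.
Radiating area A = 4πr² = 0.4441 m².
T⁴ = P/(εσA) = 498/(0.71·5.67×10⁻⁸·0.4441) = 2.785×10¹⁰ K⁴.
T = (2.785×10¹⁰)^(1/4).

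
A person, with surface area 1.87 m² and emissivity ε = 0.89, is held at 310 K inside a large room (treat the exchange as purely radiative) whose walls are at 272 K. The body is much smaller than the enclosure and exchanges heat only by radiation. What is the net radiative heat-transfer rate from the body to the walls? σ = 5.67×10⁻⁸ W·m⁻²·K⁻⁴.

P_net ≈ 355 W

For a small grey body in a large enclosure: P_net = εσA(T_body⁴ − T_wall⁴).
A = 1.87 m²; T_body⁴ − T_wall⁴ = 9.235×10⁹ − 5.474×10⁹ = 3.762×10⁹ K⁴.
|P_net| = 0.89·5.67×10⁻⁸·1.870·3.762×10⁹.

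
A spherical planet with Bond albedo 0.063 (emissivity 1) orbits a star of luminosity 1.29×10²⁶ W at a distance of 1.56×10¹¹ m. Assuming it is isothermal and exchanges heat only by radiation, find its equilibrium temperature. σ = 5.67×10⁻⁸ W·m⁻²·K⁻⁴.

T ≈ 204 K

First find the stellar flux at distance d: S = L/(4πd²) = 1.29×10²⁶/(4π·(1.56×10¹¹)²) = 421.8 W/m².
For an isothermal sphere, absorbed (1−a)S·πr² = emitted σ·4πr²·T⁴, so T⁴ = (1−a)S/(4σ).
T⁴ = 0.937·421.8/(4·5.67×10⁻⁸) = 1.743×10⁹ K⁴.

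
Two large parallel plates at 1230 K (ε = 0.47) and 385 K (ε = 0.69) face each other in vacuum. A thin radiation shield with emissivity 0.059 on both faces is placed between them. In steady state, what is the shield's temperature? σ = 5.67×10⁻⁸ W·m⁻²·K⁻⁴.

In steady state the net flux on the hot side equals that on the cold side.
σ(T₁⁴−T_s⁴)/D₁ = σ(T_s⁴−T₂⁴)/D₂, with D₁ = 1/ε₁+1/ε_s−1 = 18.08, D₂ = 1/ε_s+1/ε₂−1 = 17.40.
Solve for T_s⁴: T_s⁴ = (D₂·T₁⁴ + D₁·T₂⁴)/(D₁+D₂) = 1.134×10¹² K⁴.

T_s ≈ 1030 K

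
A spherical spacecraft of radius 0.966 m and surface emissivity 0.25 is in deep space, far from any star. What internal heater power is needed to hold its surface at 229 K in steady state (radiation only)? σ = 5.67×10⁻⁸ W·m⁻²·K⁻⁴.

P = εσ·4πr²·T⁴.
4πr² = 11.73 m²; T⁴ = 2.750×10⁹ K⁴.
P = 0.25·5.67×10⁻⁸·11.73·2.750×10⁹.

P ≈ 457 W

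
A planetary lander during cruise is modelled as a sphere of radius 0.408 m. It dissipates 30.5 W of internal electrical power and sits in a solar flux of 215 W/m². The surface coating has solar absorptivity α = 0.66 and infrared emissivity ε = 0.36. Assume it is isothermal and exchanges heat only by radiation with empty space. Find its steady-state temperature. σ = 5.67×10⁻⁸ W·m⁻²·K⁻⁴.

At steady state, absorbed solar power + internal power = radiated power.
Absorbed: α·S·A_cross = 0.66·215·0.5230 = 74.21 W (cross-section πr²).
Total input = 74.21 + 30.5 = 104.7 W.
Radiated: εσ·A_surf·T⁴ with A_surf = 4πr² = 2.092 m².
T⁴ = 104.7/(0.36·5.67×10⁻⁸·2.092) = 2.452×10⁹ K⁴.

T ≈ 223 K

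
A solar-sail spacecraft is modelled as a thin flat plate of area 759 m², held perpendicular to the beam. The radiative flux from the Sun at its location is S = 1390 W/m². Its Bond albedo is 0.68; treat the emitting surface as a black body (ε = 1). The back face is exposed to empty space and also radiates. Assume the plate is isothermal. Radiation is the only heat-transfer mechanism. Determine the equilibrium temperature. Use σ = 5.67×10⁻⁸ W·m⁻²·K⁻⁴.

At equilibrium, absorbed power = emitted power.
Absorbing cross-section = A = 759.0 m²; emitting surface = 2A = 1518 m² (ratio 2).
(1−a)S·A_cross = εσ·A_surf·T⁴  ⇒  T⁴ = (1−a)S/(2σ).
T⁴ = 0.320·1390/(2·5.67×10⁻⁸) = 3.922×10⁹ K⁴.
T = (3.922×10⁹)^(1/4).

T ≈ 250 K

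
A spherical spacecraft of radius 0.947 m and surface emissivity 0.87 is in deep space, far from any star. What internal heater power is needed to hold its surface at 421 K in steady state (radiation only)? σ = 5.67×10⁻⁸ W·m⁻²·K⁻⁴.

P ≈ 17500 W

P = εσ·4πr²·T⁴.
4πr² = 11.27 m²; T⁴ = 3.141×10¹⁰ K⁴.
P = 0.87·5.67×10⁻⁸·11.27·3.141×10¹⁰.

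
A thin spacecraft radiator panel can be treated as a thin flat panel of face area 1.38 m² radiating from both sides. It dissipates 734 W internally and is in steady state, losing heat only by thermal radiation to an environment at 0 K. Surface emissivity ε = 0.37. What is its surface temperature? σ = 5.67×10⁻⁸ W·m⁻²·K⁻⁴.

T ≈ 336 K

Steady state: internal power = radiated power, P = εσA T⁴.
Radiating area A = 2·1.38 = 2.760 m².
T⁴ = P/(εσA) = 734/(0.37·5.67×10⁻⁸·2.760) = 1.268×10¹⁰ K⁴.
T = (1.268×10¹⁰)^(1/4).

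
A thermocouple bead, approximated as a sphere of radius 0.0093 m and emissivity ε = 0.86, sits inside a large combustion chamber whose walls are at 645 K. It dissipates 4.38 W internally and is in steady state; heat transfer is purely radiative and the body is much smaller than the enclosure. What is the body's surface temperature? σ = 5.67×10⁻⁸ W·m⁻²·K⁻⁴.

T ≈ 711 K

For a small grey body in a large enclosure, net radiated power = εσA(T⁴ − T_w⁴).
Steady state: P = εσA(T⁴ − T_w⁴) with A = 4πr² = 0.001087 m².
T⁴ = P/(εσA) + T_w⁴ = 4.38/(0.86·5.67×10⁻⁸·0.001087) + (645)⁴
    = 8.265×10¹⁰ + 1.731×10¹¹ = 2.557×10¹¹ K⁴.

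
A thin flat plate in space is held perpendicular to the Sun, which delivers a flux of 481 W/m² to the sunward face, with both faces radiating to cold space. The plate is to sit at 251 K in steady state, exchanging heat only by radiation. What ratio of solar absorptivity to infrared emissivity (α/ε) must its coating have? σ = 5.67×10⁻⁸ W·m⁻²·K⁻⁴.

α/ε ≈ 0.936

Balance: αS·A = εσ·2A·T⁴ ⇒ α/ε = 2σT⁴/S.
α/ε = 2·5.67×10⁻⁸·(251)⁴/481 = 2·5.67×10⁻⁸·3.969×10⁹/481.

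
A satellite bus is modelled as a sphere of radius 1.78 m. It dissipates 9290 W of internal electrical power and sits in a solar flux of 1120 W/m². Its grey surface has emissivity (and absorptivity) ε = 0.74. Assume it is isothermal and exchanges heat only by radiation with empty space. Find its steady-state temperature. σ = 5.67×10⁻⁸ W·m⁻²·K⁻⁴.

At steady state, absorbed solar power + internal power = radiated power.
Absorbed: α·S·A_cross = 0.74·1120·9.954 = 8250 W (cross-section πr²).
Total input = 8250 + 9290 = 17540 W.
Radiated: εσ·A_surf·T⁴ with A_surf = 4πr² = 39.82 m².
T⁴ = 17540/(0.74·5.67×10⁻⁸·39.82) = 1.050×10¹⁰ K⁴.

T ≈ 320 K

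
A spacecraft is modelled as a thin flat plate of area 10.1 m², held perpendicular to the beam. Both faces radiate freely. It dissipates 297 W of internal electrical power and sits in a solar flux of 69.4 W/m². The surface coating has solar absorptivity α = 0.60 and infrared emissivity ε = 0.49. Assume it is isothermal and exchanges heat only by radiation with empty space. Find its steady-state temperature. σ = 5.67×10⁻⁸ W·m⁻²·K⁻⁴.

T ≈ 189 K

At steady state, absorbed solar power + internal power = radiated power.
Absorbed: α·S·A_cross = 0.60·69.4·10.10 = 420.6 W (cross-section A).
Total input = 420.6 + 297 = 717.6 W.
Radiated: εσ·A_surf·T⁴ with A_surf = 2A = 20.20 m².
T⁴ = 717.6/(0.49·5.67×10⁻⁸·20.20) = 1.279×10⁹ K⁴.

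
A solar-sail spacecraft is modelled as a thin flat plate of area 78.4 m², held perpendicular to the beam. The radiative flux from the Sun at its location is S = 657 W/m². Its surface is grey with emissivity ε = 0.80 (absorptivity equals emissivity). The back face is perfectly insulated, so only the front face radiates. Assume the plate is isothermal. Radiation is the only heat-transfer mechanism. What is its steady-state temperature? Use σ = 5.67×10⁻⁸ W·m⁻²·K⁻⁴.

T ≈ 328 K

At equilibrium, absorbed power = emitted power.
Absorbing cross-section = A = 78.40 m²; emitting surface = A = 78.40 m² (ratio 1).
εS·A_cross = εσ·A_surf·T⁴  ⇒  T⁴ = S/(1σ)   (ε cancels).
T⁴ = 657/(1·5.67×10⁻⁸) = 1.159×10¹⁰ K⁴.
T = (1.159×10¹⁰)^(1/4).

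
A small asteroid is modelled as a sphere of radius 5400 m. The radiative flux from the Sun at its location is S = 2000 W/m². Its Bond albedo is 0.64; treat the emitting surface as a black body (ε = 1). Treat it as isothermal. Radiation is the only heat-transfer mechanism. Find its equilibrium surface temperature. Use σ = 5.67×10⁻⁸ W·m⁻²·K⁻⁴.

T ≈ 237 K

At equilibrium, absorbed power = emitted power.
Absorbing cross-section = πr² = 9.161×10⁷ m²; emitting surface = 4πr² = 3.664×10⁸ m² (ratio 4).
(1−a)S·A_cross = εσ·A_surf·T⁴  ⇒  T⁴ = (1−a)S/(4σ).
T⁴ = 0.360·2000/(4·5.67×10⁻⁸) = 3.175×10⁹ K⁴.
T = (3.175×10⁹)^(1/4).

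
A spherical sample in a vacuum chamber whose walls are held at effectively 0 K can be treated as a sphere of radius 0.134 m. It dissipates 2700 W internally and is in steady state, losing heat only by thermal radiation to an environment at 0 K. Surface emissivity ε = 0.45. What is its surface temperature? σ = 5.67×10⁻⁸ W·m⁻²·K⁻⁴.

Steady state: internal power = radiated power, P = εσA T⁴.
Radiating area A = 4πr² = 0.2256 m².
T⁴ = P/(εσA) = 2700/(0.45·5.67×10⁻⁸·0.2256) = 4.690×10¹¹ K⁴.
T = (4.690×10¹¹)^(1/4).

T ≈ 828 K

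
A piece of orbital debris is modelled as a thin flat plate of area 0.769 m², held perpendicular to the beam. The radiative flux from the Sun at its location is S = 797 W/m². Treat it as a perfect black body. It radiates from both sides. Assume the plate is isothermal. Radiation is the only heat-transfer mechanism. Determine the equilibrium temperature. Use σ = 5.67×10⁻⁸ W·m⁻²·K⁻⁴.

At equilibrium, absorbed power = emitted power.
Absorbing cross-section = A = 0.7690 m²; emitting surface = 2A = 1.538 m² (ratio 2).
S·A_cross = εσ·A_surf·T⁴  ⇒  T⁴ = S/(2σ).
T⁴ = 1.00·797/(2·5.67×10⁻⁸) = 7.028×10⁹ K⁴.
T = (7.028×10⁹)^(1/4).

T ≈ 290 K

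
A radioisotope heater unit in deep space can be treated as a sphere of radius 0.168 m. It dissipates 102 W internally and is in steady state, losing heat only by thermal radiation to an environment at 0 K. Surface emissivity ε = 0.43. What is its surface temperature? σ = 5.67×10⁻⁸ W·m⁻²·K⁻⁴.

Steady state: internal power = radiated power, P = εσA T⁴.
Radiating area A = 4πr² = 0.3547 m².
T⁴ = P/(εσA) = 102/(0.43·5.67×10⁻⁸·0.3547) = 1.180×10¹⁰ K⁴.
T = (1.180×10¹⁰)^(1/4).

T ≈ 330 K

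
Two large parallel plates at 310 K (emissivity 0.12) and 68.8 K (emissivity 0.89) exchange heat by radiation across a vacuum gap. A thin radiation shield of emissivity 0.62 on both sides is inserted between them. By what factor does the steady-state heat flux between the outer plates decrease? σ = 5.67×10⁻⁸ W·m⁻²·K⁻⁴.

Without shield: q₀ = σΔ(T⁴)/(1/ε₁+1/ε₂−1) with denominator 8.457.
With shield the two gaps are in series; the resistances add: (1/ε₁+1/ε_s−1)+(1/ε_s+1/ε₂−1) = 8.946+1.736 = 10.68.
Heat-flux ratio q₀/q = 10.68/8.457.

factor ≈ 1.26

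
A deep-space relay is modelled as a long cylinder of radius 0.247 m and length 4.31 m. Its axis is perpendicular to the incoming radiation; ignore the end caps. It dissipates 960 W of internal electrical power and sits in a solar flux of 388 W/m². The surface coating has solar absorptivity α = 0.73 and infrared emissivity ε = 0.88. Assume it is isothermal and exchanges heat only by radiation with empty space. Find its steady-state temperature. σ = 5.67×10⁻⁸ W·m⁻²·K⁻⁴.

T ≈ 262 K

At steady state, absorbed solar power + internal power = radiated power.
Absorbed: α·S·A_cross = 0.73·388·2.129 = 603.1 W (cross-section 2rL).
Total input = 603.1 + 960 = 1563 W.
Radiated: εσ·A_surf·T⁴ with A_surf = 2πrL = 6.689 m².
T⁴ = 1563/(0.88·5.67×10⁻⁸·6.689) = 4.683×10⁹ K⁴.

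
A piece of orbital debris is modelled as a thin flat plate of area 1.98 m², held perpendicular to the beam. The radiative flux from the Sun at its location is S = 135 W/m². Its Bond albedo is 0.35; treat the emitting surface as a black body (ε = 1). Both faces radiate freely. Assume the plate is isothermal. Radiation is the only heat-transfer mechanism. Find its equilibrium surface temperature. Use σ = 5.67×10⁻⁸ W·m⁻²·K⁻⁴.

T ≈ 167 K

At equilibrium, absorbed power = emitted power.
Absorbing cross-section = A = 1.980 m²; emitting surface = 2A = 3.960 m² (ratio 2).
(1−a)S·A_cross = εσ·A_surf·T⁴  ⇒  T⁴ = (1−a)S/(2σ).
T⁴ = 0.650·135/(2·5.67×10⁻⁸) = 7.738×10⁸ K⁴.
T = (7.738×10⁸)^(1/4).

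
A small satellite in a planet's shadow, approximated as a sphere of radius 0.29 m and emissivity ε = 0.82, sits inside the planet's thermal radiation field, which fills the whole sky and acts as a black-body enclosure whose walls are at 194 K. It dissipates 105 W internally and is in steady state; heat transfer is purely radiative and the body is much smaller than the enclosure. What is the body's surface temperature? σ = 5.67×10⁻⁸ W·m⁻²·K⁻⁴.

T ≈ 244 K

For a small grey body in a large enclosure, net radiated power = εσA(T⁴ − T_w⁴).
Steady state: P = εσA(T⁴ − T_w⁴) with A = 4πr² = 1.057 m².
T⁴ = P/(εσA) + T_w⁴ = 105/(0.82·5.67×10⁻⁸·1.057) + (194)⁴
    = 2.137×10⁹ + 1.416×10⁹ = 3.553×10⁹ K⁴.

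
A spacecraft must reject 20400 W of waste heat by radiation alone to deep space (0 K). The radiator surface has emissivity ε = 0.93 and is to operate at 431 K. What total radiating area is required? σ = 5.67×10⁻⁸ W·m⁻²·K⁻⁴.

A ≈ 11.2 m²

P = εσA T⁴ ⇒ A = P/(εσT⁴).
T⁴ = 3.451×10¹⁰ K⁴.
A = 20400/(0.93 × 5.67×10⁻⁸ × 3.451×10¹⁰).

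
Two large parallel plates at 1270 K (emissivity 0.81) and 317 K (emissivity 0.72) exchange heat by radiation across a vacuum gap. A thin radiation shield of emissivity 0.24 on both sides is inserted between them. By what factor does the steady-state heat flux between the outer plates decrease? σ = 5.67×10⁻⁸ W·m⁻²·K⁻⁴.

Without shield: q₀ = σΔ(T⁴)/(1/ε₁+1/ε₂−1) with denominator 1.623.
With shield the two gaps are in series; the resistances add: (1/ε₁+1/ε_s−1)+(1/ε_s+1/ε₂−1) = 4.401+4.556 = 8.957.
Heat-flux ratio q₀/q = 8.957/1.623.

factor ≈ 5.52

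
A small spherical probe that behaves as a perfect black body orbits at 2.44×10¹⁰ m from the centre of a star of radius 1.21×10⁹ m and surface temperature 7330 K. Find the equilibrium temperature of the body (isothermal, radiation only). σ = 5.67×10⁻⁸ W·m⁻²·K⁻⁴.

T ≈ 1150 K

The star's surface emits σT_*⁴; at distance d the flux is S = σT_*⁴(R_*/d)².
S = 5.67×10⁻⁸·(7330)⁴·(1.21×10⁹/2.44×10¹⁰)² = 4.025×10⁵ W/m².
For an isothermal sphere T⁴ = (1−a)S/(4σ) = 1.775×10¹² K⁴.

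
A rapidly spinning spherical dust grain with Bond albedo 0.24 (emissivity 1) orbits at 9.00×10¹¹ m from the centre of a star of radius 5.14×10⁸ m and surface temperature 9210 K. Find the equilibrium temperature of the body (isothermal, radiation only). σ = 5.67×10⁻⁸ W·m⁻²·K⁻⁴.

The star's surface emits σT_*⁴; at distance d the flux is S = σT_*⁴(R_*/d)².
S = 5.67×10⁻⁸·(9210)⁴·(5.14×10⁸/9.00×10¹¹)² = 133.1 W/m².
For an isothermal sphere T⁴ = (1−a)S/(4σ) = 4.459×10⁸ K⁴.

T ≈ 145 K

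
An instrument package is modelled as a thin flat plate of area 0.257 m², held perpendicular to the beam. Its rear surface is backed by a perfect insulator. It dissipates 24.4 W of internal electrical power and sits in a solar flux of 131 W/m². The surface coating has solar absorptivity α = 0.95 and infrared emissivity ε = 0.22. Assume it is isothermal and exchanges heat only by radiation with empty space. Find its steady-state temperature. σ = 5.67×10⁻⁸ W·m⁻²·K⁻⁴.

At steady state, absorbed solar power + internal power = radiated power.
Absorbed: α·S·A_cross = 0.95·131·0.2570 = 31.98 W (cross-section A).
Total input = 31.98 + 24.4 = 56.38 W.
Radiated: εσ·A_surf·T⁴ with A_surf = A = 0.2570 m².
T⁴ = 56.38/(0.22·5.67×10⁻⁸·0.2570) = 1.759×10¹⁰ K⁴.

T ≈ 364 K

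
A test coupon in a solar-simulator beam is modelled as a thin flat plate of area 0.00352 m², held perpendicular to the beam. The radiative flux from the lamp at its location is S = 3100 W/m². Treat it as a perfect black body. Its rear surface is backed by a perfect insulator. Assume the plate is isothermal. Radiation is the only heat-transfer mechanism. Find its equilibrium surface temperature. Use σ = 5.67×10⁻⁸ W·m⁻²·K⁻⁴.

At equilibrium, absorbed power = emitted power.
Absorbing cross-section = A = 0.003520 m²; emitting surface = A = 0.003520 m² (ratio 1).
S·A_cross = εσ·A_surf·T⁴  ⇒  T⁴ = S/(1σ).
T⁴ = 1.00·3100/(1·5.67×10⁻⁸) = 5.467×10¹⁰ K⁴.
T = (5.467×10¹⁰)^(1/4).

T ≈ 484 K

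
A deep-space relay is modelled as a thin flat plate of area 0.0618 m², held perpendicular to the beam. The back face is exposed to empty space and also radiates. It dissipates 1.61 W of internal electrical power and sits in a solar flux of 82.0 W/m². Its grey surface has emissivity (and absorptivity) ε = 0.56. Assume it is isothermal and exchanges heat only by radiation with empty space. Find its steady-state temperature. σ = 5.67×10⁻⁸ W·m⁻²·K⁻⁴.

At steady state, absorbed solar power + internal power = radiated power.
Absorbed: α·S·A_cross = 0.56·82.0·0.06180 = 2.838 W (cross-section A).
Total input = 2.838 + 1.61 = 4.448 W.
Radiated: εσ·A_surf·T⁴ with A_surf = 2A = 0.1236 m².
T⁴ = 4.448/(0.56·5.67×10⁻⁸·0.1236) = 1.133×10⁹ K⁴.

T ≈ 183 K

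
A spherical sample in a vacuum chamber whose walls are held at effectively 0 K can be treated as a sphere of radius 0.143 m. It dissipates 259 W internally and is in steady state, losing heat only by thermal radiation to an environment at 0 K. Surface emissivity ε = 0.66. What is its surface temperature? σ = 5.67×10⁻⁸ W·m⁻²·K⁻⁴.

T ≈ 405 K

Steady state: internal power = radiated power, P = εσA T⁴.
Radiating area A = 4πr² = 0.2570 m².
T⁴ = P/(εσA) = 259/(0.66·5.67×10⁻⁸·0.2570) = 2.693×10¹⁰ K⁴.
T = (2.693×10¹⁰)^(1/4).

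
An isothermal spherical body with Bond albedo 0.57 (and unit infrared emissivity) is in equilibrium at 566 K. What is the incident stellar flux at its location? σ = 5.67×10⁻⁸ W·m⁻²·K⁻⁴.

(1−a)S·πr² = σ·4πr²·T⁴ ⇒ S = 4σT⁴/(1−a).
S = 4·5.67×10⁻⁸·1.026×10¹¹/0.430.

S ≈ 54100 W/m²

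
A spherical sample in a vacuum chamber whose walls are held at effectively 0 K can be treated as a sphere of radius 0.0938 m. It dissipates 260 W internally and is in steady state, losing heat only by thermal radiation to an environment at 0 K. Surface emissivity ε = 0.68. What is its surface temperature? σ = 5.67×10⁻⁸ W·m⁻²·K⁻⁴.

T ≈ 497 K

Steady state: internal power = radiated power, P = εσA T⁴.
Radiating area A = 4πr² = 0.1106 m².
T⁴ = P/(εσA) = 260/(0.68·5.67×10⁻⁸·0.1106) = 6.099×10¹⁰ K⁴.
T = (6.099×10¹⁰)^(1/4).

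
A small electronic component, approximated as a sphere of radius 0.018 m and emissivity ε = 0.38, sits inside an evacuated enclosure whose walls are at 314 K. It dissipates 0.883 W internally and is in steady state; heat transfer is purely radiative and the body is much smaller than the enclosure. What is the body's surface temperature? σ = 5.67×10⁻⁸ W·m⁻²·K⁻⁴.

T ≈ 375 K

For a small grey body in a large enclosure, net radiated power = εσA(T⁴ − T_w⁴).
Steady state: P = εσA(T⁴ − T_w⁴) with A = 4πr² = 0.004072 m².
T⁴ = P/(εσA) + T_w⁴ = 0.883/(0.38·5.67×10⁻⁸·0.004072) + (314)⁴
    = 1.007×10¹⁰ + 9.721×10⁹ = 1.979×10¹⁰ K⁴.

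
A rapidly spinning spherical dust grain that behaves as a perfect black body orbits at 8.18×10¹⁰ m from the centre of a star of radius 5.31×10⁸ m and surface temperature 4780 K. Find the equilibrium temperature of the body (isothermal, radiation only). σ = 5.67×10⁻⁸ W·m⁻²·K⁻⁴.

The star's surface emits σT_*⁴; at distance d the flux is S = σT_*⁴(R_*/d)².
S = 5.67×10⁻⁸·(4780)⁴·(5.31×10⁸/8.18×10¹⁰)² = 1247 W/m².
For an isothermal sphere T⁴ = (1−a)S/(4σ) = 5.500×10⁹ K⁴.

T ≈ 272 K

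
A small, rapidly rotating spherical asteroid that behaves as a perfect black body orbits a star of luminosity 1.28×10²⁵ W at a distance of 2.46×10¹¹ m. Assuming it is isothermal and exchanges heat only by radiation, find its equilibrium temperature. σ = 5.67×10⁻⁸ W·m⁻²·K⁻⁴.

First find the stellar flux at distance d: S = L/(4πd²) = 1.28×10²⁵/(4π·(2.46×10¹¹)²) = 16.83 W/m².
For an isothermal sphere, absorbed (1−a)S·πr² = emitted σ·4πr²·T⁴, so T⁴ = (1−a)S/(4σ).
T⁴ = 1.00·16.83/(4·5.67×10⁻⁸) = 7.421×10⁷ K⁴.

T ≈ 92.8 K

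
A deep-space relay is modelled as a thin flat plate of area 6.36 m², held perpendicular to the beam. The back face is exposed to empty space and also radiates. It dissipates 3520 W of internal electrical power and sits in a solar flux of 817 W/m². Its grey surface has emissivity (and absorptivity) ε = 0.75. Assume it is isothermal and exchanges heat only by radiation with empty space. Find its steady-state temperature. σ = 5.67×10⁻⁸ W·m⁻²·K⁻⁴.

T ≈ 342 K

At steady state, absorbed solar power + internal power = radiated power.
Absorbed: α·S·A_cross = 0.75·817·6.360 = 3897 W (cross-section A).
Total input = 3897 + 3520 = 7417 W.
Radiated: εσ·A_surf·T⁴ with A_surf = 2A = 12.72 m².
T⁴ = 7417/(0.75·5.67×10⁻⁸·12.72) = 1.371×10¹⁰ K⁴.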